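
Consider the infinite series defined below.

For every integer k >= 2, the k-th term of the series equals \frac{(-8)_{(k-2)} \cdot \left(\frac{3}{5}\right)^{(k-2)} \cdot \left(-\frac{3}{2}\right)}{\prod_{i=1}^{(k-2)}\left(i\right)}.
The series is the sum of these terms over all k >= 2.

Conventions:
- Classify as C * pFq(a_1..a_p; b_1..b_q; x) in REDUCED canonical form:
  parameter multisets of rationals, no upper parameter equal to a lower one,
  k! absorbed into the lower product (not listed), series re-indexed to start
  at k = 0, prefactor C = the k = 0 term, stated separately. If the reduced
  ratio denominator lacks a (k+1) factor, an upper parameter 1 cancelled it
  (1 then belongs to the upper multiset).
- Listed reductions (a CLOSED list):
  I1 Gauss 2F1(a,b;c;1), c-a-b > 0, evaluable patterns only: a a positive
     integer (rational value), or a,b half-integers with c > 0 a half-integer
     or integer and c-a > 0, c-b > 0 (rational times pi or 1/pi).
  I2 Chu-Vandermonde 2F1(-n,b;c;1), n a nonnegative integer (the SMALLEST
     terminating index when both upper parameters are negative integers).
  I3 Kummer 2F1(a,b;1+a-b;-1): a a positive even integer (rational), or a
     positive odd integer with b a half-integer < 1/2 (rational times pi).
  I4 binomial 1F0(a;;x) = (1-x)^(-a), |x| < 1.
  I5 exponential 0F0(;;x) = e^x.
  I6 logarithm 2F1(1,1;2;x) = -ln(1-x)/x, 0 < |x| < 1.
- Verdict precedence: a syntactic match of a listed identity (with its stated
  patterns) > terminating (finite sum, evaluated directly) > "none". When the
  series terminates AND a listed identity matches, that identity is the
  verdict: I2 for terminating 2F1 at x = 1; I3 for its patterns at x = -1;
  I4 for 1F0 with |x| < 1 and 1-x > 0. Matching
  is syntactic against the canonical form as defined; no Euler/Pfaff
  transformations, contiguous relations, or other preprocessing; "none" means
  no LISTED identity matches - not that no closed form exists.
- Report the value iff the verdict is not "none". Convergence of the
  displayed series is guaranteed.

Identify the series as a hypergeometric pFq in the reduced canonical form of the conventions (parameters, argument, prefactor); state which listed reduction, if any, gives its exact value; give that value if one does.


The tell: t_0 = -\frac{3}{2} here, and the product of the first k integers (C = -3/2, x = 3/5) is k!.
Ratio: r(k) = \frac{3}{5} * (k-8) / [(k+1)] - rational in k. x = \frac{3}{5}; t_0 = -\frac{3}{2}; negate the roots.

At argument \frac{3}{5}: a 1F0 with upper {-8}, lower {-}, scaled by C = -\frac{3}{2}. Verdict: binomial (I4) fires (the 1F0 binomial series: exponent 8, x = \frac{3}{5}). Value: -\frac{384}{390625}.


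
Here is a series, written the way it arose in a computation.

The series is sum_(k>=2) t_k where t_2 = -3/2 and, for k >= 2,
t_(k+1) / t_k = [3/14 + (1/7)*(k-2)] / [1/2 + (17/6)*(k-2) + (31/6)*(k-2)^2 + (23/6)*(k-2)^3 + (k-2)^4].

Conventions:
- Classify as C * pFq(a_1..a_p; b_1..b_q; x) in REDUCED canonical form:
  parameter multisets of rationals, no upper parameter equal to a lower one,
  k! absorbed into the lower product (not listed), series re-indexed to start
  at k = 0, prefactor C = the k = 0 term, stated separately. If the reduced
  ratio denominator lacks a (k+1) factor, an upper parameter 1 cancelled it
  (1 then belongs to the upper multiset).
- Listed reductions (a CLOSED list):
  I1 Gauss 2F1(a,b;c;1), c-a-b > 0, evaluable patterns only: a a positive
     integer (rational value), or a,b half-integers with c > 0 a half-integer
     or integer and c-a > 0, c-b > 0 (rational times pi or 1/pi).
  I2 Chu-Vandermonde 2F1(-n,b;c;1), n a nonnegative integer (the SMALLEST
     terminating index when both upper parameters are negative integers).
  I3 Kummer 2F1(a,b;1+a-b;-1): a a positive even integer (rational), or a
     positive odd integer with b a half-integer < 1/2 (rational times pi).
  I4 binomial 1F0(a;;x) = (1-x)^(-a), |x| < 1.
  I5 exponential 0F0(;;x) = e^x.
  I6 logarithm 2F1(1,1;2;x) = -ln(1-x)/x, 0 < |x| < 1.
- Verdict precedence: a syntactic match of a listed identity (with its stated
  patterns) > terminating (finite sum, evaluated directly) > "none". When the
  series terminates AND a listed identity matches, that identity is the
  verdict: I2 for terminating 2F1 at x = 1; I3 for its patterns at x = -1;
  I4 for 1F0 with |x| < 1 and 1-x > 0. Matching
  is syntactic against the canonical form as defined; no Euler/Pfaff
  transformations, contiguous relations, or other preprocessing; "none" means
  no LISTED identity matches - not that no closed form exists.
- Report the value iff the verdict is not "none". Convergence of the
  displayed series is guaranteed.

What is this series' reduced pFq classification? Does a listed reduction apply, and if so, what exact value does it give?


With C = -3/2: the canonical form is 0F2(-; 1/3, 1; 1/7). Verdict: none. No listed pattern accepts 0F2(-; 1/3, 1; 1/7).

Key step: with t_0 = -3/2, the ratio is unreduced: k + 3/2 divides both sides (prefactor -3/2).
Term ratio: r(k) = (1/7) * 1 / [(k+1/3) (k+1) (k+1)] - rational in k, leading ratio (1/7); with t_0 = -3/2, classification follows.


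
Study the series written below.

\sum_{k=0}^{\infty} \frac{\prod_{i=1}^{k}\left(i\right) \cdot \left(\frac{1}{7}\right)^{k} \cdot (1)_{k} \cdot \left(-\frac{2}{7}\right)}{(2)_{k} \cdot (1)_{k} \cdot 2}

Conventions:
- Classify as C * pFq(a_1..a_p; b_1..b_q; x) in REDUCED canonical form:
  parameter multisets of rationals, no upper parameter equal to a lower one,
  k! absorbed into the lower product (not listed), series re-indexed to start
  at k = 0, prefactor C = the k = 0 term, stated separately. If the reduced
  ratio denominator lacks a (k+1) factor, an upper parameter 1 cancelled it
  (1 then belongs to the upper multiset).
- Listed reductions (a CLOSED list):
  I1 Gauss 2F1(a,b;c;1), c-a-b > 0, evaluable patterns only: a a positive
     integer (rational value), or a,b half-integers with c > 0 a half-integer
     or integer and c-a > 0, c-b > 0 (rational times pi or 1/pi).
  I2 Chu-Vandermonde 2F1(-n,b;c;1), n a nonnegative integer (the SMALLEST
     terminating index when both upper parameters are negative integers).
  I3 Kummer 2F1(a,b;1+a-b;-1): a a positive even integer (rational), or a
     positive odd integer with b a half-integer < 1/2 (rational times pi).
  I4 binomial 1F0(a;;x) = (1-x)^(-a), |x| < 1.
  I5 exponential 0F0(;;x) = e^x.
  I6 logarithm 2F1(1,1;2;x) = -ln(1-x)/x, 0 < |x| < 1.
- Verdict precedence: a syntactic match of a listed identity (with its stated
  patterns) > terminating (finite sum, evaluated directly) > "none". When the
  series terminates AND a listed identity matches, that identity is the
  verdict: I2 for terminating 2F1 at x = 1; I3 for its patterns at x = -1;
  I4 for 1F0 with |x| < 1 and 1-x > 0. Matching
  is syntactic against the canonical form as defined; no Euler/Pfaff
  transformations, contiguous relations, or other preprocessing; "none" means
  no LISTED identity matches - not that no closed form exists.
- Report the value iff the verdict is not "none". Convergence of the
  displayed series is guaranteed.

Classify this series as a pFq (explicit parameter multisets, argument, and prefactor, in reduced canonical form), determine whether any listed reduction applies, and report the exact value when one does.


Key observation: t_0 being -\frac{1}{7}, (1)_k (C = -1/7, x = 1/7) is k! itself.
Adjacent-term ratio: r(k) = \frac{1}{7} * (k+1) (k+1) / [(k+2) (k+1)] - rational in k, leading ratio \frac{1}{7}; with t_0 = -\frac{1}{7}, classification follows.

The series (x = \frac{1}{7}) is 2F1: upper {1, 1}, lower {2}, prefactor -\frac{1}{7}. Verdict: the I6 logarithm reduction applies (the logarithm: parameters (1,1;2), x = \frac{1}{7}). Its exact value is \ln\left(\frac{6}{7}\right).


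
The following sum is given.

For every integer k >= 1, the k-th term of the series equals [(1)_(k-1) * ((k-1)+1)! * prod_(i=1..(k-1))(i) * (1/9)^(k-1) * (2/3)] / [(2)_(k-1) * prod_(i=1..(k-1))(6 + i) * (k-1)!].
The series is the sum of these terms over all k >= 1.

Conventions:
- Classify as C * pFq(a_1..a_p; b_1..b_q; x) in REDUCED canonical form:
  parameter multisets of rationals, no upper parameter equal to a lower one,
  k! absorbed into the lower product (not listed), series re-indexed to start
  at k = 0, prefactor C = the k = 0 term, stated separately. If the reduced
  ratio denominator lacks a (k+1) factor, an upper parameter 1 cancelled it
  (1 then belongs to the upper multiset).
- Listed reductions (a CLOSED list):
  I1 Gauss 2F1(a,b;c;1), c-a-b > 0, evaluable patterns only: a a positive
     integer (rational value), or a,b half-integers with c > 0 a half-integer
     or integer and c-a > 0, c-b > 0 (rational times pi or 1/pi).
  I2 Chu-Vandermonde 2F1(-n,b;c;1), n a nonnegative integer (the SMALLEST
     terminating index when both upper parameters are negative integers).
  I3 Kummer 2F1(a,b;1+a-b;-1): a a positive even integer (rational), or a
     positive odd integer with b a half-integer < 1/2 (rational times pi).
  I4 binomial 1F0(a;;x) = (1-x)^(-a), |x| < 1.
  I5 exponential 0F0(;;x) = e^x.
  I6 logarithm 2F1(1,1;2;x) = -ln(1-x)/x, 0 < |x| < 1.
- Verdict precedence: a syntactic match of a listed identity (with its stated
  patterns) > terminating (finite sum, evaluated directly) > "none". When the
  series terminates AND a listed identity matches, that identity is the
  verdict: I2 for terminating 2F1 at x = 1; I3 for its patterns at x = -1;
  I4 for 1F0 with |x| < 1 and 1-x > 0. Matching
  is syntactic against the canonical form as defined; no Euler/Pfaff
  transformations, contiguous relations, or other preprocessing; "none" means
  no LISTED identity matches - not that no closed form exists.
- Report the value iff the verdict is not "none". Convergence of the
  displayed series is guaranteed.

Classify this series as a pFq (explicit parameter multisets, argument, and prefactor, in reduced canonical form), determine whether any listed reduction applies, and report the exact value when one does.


Classification (C = 2/3): 2F1 with upper {1, 1}, lower {7}, argument x = 1/9. Verdict: none - this 2F1 at x = 1/9 matches no listed pattern, and upper {1, 1} holds no stopper.

The tell: with t_0 = 2/3, the running product (C = 2/3, x = 1/9) telescopes to a rising factorial.
Step ratio: r(k) = (1/9) * (k+1) (k+1) / [(k+7) (k+1)] ; factor over Q: parameters, x = (1/9), and C = 2/3.


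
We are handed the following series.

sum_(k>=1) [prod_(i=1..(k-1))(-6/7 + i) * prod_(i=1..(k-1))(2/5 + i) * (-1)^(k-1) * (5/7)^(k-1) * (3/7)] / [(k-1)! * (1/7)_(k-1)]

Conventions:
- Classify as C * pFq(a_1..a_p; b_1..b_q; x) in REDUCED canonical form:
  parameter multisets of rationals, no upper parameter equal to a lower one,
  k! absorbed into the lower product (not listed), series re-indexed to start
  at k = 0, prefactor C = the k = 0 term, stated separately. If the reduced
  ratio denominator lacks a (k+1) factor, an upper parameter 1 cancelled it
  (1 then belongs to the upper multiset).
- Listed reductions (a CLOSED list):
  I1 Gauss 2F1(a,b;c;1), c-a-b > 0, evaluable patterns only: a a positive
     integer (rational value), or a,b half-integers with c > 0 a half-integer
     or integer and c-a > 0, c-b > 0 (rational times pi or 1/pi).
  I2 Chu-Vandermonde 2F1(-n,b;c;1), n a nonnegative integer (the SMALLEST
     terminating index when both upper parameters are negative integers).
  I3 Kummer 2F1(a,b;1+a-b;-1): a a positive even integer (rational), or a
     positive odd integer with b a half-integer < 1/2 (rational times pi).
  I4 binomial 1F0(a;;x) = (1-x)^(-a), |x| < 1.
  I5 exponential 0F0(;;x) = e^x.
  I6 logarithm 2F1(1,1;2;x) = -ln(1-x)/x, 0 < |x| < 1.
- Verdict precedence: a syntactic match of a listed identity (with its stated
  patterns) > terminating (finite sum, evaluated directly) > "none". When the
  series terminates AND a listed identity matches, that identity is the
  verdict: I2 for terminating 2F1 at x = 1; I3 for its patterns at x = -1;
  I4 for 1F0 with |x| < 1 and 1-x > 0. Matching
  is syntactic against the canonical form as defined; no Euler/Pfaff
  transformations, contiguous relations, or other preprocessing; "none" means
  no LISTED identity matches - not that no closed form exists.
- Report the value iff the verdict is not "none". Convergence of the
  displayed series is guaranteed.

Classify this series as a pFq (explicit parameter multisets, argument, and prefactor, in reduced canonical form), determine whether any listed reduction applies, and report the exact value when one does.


Prefactor 3/7, argument -5/7: 1F0 with upper {7/5} over lower {-}. Verdict (x = -5/7): the I4 binomial reduction applies (the 1F0 binomial series: exponent -7/5, x = -5/7). Its exact value is (3/7) * (12/7)^(-7/5).

First insight: t_0 = 3/7 here, and the (-1)^k factor (C = 3/7) folds into the argument's sign.
Adjacent-term ratio: r(k) = (-5/7) * (k+7/5) / [(k+1)] - rational in k, leading ratio (-5/7); with t_0 = 3/7, classification follows.


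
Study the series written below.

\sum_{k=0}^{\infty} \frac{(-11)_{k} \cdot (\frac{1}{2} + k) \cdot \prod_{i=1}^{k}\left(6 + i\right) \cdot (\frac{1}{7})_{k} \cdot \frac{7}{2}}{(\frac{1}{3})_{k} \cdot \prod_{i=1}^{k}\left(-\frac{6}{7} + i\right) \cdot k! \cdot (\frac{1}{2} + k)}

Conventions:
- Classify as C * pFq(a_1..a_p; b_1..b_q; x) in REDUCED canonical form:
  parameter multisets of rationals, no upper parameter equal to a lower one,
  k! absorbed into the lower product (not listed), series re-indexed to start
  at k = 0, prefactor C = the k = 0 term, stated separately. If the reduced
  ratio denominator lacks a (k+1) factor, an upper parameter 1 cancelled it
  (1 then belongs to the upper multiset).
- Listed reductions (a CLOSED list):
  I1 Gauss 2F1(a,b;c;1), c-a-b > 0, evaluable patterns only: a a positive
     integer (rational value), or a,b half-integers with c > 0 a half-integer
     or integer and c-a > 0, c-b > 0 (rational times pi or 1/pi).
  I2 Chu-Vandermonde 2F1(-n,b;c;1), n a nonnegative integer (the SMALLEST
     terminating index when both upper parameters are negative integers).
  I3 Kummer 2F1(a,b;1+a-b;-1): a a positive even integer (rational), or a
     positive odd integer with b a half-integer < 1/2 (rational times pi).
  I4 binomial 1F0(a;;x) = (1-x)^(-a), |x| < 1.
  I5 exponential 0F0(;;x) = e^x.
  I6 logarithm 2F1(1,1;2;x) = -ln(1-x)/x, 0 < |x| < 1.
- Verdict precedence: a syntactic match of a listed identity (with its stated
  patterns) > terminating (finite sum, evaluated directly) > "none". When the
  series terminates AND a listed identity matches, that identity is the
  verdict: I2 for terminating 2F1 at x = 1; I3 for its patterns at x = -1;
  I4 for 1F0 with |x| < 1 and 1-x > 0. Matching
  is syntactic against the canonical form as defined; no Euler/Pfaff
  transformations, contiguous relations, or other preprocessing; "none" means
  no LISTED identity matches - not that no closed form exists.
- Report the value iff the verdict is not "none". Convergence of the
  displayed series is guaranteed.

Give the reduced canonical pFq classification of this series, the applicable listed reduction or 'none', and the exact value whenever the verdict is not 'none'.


First insight: with t_0 = \frac{7}{2}, the parameter 1/7 appears in both the upper and lower lists and cancels (alongside the other common factor).
Consecutive-term ratio: r(k) = 1 * (k-11) (k+7) / [(k+\frac{1}{3}) (k+1)] - poly over poly, x = 1 from leading terms; C = \frac{7}{2} at k = 0.

Canonical form: C = \frac{7}{2} times 2F1 with upper {-11, 7}, lower {\frac{1}{3}}, x = 1. Verdict at x = 1: the Chu-Vandermonde identity I2 matches (terminating 2F1 at x = 1 with n = 11, b = 7, c = \frac{1}{3}). Exact value: -\frac{119}{15314}.


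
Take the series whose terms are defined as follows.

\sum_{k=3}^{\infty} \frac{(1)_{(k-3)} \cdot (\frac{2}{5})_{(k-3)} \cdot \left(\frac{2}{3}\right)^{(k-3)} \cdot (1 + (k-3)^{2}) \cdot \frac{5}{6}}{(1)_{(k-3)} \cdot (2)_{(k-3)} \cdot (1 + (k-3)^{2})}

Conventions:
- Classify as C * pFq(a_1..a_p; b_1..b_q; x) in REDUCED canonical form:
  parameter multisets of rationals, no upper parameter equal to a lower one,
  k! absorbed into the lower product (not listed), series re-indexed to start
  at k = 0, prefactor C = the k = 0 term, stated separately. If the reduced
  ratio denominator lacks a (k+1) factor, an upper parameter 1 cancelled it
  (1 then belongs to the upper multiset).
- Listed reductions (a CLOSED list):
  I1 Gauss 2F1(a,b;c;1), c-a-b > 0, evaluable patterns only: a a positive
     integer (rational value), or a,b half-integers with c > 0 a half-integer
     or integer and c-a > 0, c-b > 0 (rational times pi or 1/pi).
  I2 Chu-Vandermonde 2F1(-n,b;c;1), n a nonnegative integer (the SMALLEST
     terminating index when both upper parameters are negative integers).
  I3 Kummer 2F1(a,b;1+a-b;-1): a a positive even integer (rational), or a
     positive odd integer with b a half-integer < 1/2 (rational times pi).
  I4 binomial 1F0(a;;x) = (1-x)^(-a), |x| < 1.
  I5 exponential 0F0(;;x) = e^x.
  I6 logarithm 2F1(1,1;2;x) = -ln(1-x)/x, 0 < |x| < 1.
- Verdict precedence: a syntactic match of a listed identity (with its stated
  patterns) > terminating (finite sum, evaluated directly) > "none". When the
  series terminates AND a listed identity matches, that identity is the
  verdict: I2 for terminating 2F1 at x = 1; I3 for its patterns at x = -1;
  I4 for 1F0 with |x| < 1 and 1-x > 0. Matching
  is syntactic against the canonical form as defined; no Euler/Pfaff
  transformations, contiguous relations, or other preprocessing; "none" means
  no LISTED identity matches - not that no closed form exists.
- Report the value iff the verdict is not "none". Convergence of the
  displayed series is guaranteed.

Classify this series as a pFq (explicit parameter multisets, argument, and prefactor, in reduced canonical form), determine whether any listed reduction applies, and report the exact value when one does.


Canonical form: C = \frac{5}{6} times 2F1 with upper {\frac{2}{5}, 1}, lower {2}, x = \frac{2}{3}. Verdict: none. Every listed pattern misses the 2F1 form at \frac{2}{3}, upper {\frac{2}{5}, 1}.

The tell: t_0 = \frac{5}{6} here, and (1)_k (C = 5/6, x = 2/3) is k! itself.
Consecutive-term ratio: r(k) = \frac{2}{3} * (k+\frac{2}{5}) (k+1) / [(k+2) (k+1)] ; factor over Q: parameters, x = \frac{2}{3}, and C = \frac{5}{6}.


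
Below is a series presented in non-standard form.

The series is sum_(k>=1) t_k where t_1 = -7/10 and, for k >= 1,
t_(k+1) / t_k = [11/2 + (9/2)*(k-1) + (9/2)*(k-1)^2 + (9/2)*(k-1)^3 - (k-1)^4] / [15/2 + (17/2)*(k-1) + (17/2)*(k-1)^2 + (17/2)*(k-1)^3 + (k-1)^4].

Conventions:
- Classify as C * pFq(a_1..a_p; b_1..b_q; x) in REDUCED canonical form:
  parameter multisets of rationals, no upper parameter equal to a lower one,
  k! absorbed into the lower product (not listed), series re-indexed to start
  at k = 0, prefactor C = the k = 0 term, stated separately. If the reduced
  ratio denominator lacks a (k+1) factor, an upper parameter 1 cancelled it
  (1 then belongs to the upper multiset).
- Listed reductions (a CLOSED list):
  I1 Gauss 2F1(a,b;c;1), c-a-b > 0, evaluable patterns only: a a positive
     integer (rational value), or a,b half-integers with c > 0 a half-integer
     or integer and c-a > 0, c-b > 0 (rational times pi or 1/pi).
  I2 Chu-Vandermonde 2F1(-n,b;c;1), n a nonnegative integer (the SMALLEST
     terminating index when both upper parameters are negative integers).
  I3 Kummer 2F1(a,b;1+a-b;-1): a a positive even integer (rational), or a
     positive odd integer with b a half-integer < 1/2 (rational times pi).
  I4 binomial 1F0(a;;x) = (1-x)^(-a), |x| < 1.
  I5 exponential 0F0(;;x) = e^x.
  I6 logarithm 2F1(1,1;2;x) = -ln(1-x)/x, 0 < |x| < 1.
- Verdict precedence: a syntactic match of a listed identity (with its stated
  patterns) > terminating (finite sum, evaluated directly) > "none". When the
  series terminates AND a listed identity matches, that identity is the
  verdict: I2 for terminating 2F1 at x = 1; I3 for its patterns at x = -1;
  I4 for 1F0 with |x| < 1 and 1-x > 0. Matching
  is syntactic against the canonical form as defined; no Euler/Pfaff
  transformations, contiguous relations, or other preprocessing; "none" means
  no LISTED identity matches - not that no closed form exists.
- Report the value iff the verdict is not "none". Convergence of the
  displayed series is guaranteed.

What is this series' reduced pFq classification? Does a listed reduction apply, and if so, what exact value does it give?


Key step: t_0 being -7/10, the ratio is unreduced: k^2 + 1 divides both sides (C = -7/10).
Term ratio: r(k) = (-1) * (k-11/2) (k+1) / [(k+15/2) (k+1)] ; factor over Q: parameters, x = (-1), and C = -7/10.

x = -1 here; the reduced form reads 2F1, upper {-11/2, 1}, lower {15/2}, C = -7/10. Verdict: the Kummer evaluation I3 applies (x = -1; c = 15/2 equals 1+a-b for upper {-11/2, 1}: listed pattern). Its exact value is (-21021/40960) * pi.


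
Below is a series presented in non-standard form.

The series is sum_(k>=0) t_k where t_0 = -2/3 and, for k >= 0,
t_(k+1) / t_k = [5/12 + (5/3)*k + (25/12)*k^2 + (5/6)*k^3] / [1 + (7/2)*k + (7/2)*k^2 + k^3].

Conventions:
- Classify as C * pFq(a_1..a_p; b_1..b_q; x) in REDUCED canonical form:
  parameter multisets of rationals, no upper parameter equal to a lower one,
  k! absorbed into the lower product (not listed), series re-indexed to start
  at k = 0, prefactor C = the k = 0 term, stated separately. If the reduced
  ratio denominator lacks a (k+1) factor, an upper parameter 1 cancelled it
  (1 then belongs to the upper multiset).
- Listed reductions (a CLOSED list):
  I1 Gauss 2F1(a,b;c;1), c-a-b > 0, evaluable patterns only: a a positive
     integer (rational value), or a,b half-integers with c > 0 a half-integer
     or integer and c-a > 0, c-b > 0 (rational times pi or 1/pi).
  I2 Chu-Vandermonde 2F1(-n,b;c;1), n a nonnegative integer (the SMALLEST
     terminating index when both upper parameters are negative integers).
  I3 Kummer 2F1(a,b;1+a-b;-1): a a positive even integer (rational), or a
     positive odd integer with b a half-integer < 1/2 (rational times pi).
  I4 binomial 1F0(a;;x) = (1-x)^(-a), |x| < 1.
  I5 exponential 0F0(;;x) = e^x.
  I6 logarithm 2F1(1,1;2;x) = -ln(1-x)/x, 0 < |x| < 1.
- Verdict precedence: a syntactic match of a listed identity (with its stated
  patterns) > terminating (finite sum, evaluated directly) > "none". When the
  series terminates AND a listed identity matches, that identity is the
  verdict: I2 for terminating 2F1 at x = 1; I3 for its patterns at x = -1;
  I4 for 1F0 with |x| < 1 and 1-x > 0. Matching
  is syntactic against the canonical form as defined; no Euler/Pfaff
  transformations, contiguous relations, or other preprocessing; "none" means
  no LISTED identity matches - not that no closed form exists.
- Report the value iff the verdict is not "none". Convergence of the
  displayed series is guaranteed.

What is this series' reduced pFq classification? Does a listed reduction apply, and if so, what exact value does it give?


This is -2/3 * 2F1(1, 1; 2; 5/6) in reduced canonical form. Verdict (x = 5/6): the I6 logarithm reduction applies (the logarithm: parameters (1,1;2), x = 5/6). Hence: (4/5) * ln(1/6).

First insight: with t_0 = -2/3, cancel k + 1/2 from the displayed ratio first; then C = -2/3.
Step ratio: r(k) = (5/6) * (k+1) (k+1) / [(k+2) (k+1)] - rational in k. x = (5/6); t_0 = -2/3; negate the roots.


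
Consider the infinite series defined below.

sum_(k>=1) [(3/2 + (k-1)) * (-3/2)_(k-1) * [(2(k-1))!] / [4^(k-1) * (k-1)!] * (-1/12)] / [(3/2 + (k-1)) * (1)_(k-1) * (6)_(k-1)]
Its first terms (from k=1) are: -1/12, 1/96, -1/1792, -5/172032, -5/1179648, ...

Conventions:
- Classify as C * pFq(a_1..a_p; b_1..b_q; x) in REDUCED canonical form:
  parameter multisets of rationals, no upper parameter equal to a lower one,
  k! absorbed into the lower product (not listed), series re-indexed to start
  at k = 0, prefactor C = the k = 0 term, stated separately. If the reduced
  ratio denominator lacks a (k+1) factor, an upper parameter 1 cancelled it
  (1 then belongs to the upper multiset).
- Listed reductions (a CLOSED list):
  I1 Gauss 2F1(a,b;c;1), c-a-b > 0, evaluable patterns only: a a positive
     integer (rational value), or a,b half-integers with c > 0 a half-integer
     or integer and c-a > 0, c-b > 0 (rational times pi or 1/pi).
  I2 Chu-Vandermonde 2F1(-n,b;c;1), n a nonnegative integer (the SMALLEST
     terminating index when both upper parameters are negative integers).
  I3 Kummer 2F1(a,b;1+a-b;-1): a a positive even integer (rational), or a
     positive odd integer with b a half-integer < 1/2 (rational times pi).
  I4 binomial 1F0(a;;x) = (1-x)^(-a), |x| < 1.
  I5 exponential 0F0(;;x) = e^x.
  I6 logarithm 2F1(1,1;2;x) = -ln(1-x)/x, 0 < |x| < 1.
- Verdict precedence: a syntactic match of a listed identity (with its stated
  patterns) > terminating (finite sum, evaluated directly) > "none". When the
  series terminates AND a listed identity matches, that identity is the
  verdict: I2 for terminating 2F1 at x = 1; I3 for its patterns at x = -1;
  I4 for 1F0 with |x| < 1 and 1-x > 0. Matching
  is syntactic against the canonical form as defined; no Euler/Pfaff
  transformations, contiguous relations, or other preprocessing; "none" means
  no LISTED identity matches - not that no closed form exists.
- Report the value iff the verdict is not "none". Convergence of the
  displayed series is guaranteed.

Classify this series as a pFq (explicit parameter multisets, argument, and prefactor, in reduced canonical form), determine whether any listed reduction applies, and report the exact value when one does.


This is -1/12 * 2F1(-3/2, 1/2; 6; 1) in reduced canonical form. Verdict at x = 1: Gauss's theorem I1 (half-integer case) matches (x = 1; upper {-3/2, 1/2} half-integers, c = 6 in the evaluable pattern). Value: (-131072/567567) / pi.

Key step: t_0 being -1/12, the (2k)!/(4^k k!) block (prefactor -1/12) is the Pochhammer (1/2)_k.
Adjacent-term ratio: r(k) = 1 * (k-3/2) (k+1/2) / [(k+6) (k+1)] - rational; roots negated = parameters, x = 1, C = -1/12.


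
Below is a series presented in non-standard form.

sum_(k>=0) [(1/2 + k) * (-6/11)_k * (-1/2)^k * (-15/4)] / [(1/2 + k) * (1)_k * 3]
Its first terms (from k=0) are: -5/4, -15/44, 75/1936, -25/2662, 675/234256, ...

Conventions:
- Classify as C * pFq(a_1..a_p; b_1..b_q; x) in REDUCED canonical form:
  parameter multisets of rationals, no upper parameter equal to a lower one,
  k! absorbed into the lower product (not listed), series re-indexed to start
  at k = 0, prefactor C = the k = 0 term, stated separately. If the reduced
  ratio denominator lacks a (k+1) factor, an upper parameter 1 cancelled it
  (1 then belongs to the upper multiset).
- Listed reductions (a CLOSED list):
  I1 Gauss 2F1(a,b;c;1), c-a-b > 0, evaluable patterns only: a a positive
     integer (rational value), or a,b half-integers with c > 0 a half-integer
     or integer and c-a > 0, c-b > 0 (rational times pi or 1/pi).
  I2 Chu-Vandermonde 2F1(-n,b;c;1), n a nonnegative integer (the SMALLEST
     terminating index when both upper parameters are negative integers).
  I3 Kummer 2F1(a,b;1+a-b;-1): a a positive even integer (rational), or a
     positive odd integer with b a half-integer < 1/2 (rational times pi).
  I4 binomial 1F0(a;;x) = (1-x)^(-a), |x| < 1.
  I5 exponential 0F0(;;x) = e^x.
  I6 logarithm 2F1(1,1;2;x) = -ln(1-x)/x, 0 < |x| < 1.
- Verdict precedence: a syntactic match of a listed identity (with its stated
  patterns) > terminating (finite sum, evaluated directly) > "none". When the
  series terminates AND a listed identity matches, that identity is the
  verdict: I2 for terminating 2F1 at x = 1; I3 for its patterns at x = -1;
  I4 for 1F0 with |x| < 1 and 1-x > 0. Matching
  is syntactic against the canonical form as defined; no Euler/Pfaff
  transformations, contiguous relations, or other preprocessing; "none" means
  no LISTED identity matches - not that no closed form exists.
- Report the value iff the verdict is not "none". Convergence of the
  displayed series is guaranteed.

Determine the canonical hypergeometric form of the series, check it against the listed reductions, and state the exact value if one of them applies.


x = -1/2 here; the reduced form reads 1F0, upper {-6/11}, lower {-}, C = -5/4. Verdict: binomial (I4) applies (the 1F0 binomial series: exponent 6/11, x = -1/2). Sum: (-5/4) * (3/2)^(6/11).

Key step: from the first term -5/4: k + 1/2 divides numerator and denominator alike; C = -5/4, x = -1/2 after cancelling.
Step ratio: r(k) = (-1/2) * (k-6/11) / [(k+1)] - rational in k, leading ratio (-1/2); with t_0 = -5/4, classification follows.


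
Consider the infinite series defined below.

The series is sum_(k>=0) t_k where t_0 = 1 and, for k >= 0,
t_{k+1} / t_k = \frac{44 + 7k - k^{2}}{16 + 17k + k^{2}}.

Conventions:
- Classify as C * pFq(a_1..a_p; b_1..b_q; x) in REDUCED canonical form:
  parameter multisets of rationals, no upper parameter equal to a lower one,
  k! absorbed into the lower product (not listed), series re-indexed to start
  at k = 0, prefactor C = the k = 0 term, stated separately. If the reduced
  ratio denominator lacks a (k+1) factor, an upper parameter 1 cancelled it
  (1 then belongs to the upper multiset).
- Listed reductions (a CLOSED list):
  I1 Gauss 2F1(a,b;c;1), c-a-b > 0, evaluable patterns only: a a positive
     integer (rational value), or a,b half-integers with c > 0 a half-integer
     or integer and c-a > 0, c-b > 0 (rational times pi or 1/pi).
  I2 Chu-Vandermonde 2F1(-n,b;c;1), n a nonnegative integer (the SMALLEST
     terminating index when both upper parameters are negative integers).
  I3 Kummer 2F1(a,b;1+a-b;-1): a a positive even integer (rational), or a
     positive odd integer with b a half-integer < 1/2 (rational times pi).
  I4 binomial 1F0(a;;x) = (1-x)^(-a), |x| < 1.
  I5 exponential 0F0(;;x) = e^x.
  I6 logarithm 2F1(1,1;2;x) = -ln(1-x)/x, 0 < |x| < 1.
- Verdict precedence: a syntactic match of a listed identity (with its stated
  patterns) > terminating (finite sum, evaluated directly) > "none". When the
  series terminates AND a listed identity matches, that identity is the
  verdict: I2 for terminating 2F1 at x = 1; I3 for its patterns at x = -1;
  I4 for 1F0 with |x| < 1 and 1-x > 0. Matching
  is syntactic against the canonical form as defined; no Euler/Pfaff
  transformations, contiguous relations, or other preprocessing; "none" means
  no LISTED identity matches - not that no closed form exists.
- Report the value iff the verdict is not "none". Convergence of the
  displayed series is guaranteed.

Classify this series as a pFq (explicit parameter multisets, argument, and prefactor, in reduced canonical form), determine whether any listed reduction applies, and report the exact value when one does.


Classification (C = 1): 2F1 with upper {-11, 4}, lower {16}, argument x = -1. Verdict: the Kummer evaluation I3 applies (x = -1; c = 16 equals 1+a-b for upper {-11, 4}: listed pattern). Sum: \frac{35}{2}.

Structural cue: x = -1 and the expanded ratio factors over Q; C = 1, x = -1, roots give parameters.
Consecutive-term ratio: r(k) = -1 * (k-11) (k+4) / [(k+16) (k+1)] - poly over poly, x = -1 from leading terms; C = 1 at k = 0.


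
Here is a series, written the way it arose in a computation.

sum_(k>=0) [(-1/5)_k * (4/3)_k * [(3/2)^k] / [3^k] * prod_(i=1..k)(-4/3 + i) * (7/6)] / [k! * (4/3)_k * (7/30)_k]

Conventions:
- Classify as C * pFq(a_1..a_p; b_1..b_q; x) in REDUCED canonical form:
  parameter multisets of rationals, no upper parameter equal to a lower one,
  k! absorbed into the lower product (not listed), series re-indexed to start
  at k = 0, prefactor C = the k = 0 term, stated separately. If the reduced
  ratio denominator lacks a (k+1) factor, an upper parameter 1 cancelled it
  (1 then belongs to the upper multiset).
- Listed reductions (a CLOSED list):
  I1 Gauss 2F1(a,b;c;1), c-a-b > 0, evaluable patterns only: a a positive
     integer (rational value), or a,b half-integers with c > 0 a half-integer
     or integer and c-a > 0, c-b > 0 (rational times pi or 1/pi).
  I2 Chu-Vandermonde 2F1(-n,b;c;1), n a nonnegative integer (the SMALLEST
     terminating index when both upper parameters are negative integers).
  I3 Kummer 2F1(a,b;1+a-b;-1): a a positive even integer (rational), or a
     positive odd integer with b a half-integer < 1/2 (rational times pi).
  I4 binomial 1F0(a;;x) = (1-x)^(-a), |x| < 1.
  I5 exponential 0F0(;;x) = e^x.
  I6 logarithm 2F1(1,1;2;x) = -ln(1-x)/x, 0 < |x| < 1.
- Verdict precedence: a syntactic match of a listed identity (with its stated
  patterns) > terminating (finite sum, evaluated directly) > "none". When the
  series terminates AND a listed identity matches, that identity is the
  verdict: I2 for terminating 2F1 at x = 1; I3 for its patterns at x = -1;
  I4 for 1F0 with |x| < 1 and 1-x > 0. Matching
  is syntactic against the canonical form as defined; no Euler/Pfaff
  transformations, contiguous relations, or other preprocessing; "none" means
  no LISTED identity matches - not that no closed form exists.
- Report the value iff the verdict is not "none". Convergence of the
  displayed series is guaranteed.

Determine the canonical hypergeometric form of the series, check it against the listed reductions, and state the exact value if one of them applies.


x = 1/2 here; the reduced form reads 2F1, upper {-1/3, -1/5}, lower {7/30}, C = 7/6. Verdict: none (x = 1/2): each listed identity misses the multisets {-1/3, -1/5} ; {7/30}.

Key step: t_0 = 7/6 here, and the two k-th powers (prefactor 7/6) combine into one argument.
Term ratio: r(k) = (1/2) * (k-1/3) (k-1/5) / [(k+7/30) (k+1)] ; factor over Q: parameters, x = (1/2), and C = 7/6.


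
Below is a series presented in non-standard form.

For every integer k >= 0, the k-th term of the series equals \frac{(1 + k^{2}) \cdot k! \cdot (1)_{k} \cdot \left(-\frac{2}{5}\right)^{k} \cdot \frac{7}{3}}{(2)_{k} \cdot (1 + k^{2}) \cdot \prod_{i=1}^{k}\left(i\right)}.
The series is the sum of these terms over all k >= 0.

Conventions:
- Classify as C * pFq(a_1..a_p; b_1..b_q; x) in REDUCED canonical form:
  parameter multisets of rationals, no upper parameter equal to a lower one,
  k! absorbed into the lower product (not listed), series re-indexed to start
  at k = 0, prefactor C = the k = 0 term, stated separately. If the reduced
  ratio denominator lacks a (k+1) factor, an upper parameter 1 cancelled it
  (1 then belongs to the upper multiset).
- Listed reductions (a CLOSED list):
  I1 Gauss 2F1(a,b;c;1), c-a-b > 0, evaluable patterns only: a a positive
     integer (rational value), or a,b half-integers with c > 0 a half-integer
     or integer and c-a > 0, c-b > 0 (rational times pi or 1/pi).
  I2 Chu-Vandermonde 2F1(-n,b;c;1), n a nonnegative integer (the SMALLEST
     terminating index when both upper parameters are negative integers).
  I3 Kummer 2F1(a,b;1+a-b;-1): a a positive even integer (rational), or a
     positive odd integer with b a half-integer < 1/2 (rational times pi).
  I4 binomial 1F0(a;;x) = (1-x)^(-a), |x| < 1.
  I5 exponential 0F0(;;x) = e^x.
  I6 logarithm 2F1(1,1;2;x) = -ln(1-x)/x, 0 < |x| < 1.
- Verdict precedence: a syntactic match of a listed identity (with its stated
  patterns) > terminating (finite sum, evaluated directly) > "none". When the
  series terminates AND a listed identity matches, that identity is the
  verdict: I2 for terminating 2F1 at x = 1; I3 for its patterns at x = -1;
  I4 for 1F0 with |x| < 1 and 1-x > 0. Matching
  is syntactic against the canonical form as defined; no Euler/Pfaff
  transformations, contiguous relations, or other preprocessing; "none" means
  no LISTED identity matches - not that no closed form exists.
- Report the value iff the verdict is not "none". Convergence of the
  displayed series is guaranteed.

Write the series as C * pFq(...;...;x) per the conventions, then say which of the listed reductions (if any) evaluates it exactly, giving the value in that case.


Key step: t_0 = \frac{7}{3} here, and the factorial ratio (C = 7/3) (k+a-1)!/(a-1)! is a rising factorial (a)_k.
Consecutive-term ratio: r(k) = -\frac{2}{5} * (k+1) (k+1) / [(k+2) (k+1)] - poly over poly, x = -\frac{2}{5} from leading terms; C = \frac{7}{3} at k = 0.

Canonical form: C = \frac{7}{3} times 2F1 with upper {1, 1}, lower {2}, x = -\frac{2}{5}. Verdict: the logarithmic series (I6) applies (the logarithm: parameters (1,1;2), x = -\frac{2}{5}). Value: \frac{35}{6} \cdot \ln\left(\frac{7}{5}\right).


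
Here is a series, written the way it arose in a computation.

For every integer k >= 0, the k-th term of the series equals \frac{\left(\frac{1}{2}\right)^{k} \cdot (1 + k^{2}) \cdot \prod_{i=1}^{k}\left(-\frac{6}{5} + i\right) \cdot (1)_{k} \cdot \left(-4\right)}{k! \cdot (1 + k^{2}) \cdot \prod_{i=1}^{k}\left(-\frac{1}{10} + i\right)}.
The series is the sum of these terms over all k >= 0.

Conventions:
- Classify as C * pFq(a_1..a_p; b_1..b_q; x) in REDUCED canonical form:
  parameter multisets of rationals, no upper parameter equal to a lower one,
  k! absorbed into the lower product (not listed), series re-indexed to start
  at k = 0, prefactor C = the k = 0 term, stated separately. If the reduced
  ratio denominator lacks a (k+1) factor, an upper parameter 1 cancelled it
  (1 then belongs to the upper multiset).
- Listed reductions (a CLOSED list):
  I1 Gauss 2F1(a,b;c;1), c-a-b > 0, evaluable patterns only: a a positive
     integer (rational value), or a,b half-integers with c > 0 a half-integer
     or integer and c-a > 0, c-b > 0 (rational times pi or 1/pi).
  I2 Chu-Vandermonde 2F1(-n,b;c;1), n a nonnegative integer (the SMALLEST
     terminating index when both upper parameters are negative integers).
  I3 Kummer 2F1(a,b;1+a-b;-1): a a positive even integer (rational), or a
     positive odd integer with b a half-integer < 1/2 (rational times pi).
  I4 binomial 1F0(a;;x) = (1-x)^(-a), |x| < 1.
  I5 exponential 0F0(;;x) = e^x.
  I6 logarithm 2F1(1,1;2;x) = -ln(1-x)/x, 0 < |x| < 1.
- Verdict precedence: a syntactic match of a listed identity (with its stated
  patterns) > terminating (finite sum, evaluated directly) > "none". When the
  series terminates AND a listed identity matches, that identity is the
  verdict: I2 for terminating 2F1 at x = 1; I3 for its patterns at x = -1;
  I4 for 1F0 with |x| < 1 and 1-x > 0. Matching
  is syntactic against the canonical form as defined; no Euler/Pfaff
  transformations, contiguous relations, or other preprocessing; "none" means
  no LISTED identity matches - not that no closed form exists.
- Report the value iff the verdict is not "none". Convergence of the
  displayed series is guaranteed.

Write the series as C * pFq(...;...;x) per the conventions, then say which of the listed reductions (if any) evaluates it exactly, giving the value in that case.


This is -4 * 2F1(-\frac{1}{5}, 1; \frac{9}{10}; \frac{1}{2}) in reduced canonical form. Verdict: none here - no I1-I6 shape fits x = \frac{1}{2} with lower {\frac{9}{10}}.

Structural cue: from the first term -4: the lower running product (prefactor -4) is a rising factorial.
Step ratio: r(k) = \frac{1}{2} * (k-\frac{1}{5}) (k+1) / [(k+\frac{9}{10}) (k+1)] - rational; roots negated = parameters, x = \frac{1}{2}, C = -4.


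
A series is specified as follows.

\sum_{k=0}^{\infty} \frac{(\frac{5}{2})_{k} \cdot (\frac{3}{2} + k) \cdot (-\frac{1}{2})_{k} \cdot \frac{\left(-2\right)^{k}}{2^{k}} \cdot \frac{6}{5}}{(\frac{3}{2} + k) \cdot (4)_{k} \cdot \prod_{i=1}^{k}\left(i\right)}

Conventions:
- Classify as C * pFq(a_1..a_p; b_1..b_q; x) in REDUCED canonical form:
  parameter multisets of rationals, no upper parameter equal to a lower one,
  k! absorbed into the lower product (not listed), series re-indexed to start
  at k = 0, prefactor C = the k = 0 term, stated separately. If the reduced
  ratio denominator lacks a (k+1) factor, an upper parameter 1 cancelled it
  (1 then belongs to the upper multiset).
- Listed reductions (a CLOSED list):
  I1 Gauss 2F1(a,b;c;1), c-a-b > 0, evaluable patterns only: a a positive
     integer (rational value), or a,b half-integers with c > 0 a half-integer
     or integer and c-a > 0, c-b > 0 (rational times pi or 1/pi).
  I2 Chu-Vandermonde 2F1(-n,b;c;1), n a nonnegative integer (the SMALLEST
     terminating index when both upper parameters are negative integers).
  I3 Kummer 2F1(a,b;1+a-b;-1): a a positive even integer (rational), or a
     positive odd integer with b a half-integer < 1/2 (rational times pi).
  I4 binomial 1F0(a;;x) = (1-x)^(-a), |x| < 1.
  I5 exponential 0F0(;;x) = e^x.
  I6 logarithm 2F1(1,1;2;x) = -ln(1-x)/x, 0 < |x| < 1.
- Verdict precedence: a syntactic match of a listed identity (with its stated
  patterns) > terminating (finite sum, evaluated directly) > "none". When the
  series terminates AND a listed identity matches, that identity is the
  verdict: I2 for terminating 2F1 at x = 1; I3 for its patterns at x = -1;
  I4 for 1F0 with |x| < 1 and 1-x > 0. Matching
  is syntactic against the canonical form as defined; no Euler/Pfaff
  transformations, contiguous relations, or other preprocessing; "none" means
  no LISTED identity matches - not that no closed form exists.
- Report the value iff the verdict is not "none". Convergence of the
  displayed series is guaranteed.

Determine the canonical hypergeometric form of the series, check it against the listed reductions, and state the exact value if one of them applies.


Prefactor \frac{6}{5}, argument -1: 2F1 with upper {-\frac{1}{2}, \frac{5}{2}} over lower {4}. Verdict: none. Every listed pattern misses the 2F1 form at -1, upper {-\frac{1}{2}, \frac{5}{2}}.

Structural cue: t_0 = \frac{6}{5} here, and the product of the first k integers (prefactor 6/5) is k!.
Consecutive-term ratio: r(k) = -1 * (k-\frac{1}{2}) (k+\frac{5}{2}) / [(k+4) (k+1)] ; factor over Q: parameters, x = -1, and C = \frac{6}{5}.
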